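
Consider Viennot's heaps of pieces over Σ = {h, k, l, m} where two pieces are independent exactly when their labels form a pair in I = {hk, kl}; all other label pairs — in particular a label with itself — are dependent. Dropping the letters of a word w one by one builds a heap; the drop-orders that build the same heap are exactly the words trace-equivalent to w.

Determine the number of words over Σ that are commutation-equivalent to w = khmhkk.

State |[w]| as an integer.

6

0(k) covers ∅
1(h) covers ∅
2(m) covers 0:k, 1:h
3(h) covers 2:m
4(k) covers 2:m
5(k) covers 4:k
floor of heap: 0:k, 1:h
completions by unplaced set U, small U first (add the entries for U minus each lowest piece of U):
  |U|=1: {3}:1  {5}:1
  |U|=2: {3,5}:2  {4,5}:1
  |U|=3: {3,4,5}:3
  |U|=4: {2,3,4,5}:3
  start at 0(k): 3
  start at 1(h): 3
sum over floor = 6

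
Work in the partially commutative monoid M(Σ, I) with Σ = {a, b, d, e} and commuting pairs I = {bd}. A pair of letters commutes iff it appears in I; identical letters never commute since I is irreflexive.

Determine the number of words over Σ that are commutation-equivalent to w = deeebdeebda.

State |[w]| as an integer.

4

#0=d has no predecessor
#1=e depends on [0:d]
#2=e depends on [1:e]
#3=e depends on [2:e]
#4=b depends on [3:e]
#5=d depends on [3:e]
#6=e depends on [4:b, 5:d]
#7=e depends on [6:e]
#8=b depends on [7:e]
#9=d depends on [7:e]
#10=a depends on [8:b, 9:d]
sources: [0:d]
N(rest) = Σ N(rest − s) over sources s of rest; N(one piece) = 1:
  size 1 → [10]=1
  size 2 → [8,10]=1  [9,10]=1
  size 3 → [8,9,10]=2
  size 4 → [7,8,9,10]=2
  size 5 → [6,7,8,9,10]=2
  size 6 → [4,6,7,8,9,10]=2  [5,6,7,8,9,10]=2
  size 7 → [4,5,6,7,8,9,10]=4
  size 8 → [3,4,5,6,7,8,9,10]=4
  size 9 → [2,3,4,5,6,7,8,9,10]=4
  first=0(d) contributes 4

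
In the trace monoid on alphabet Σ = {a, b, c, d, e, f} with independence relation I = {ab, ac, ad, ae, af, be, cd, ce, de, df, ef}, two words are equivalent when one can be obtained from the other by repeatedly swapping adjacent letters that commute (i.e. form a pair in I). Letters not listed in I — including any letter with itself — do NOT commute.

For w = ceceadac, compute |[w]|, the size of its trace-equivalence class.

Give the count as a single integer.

1680

drop 0:c onto floor
drop 1:e onto floor
drop 2:c onto {0:c}
drop 3:e onto {1:e}
drop 4:a onto floor
drop 5:d onto floor
drop 6:a onto {4:a}
drop 7:c onto {2:c}
ground layer = {0:c, 1:e, 4:a, 5:d}
drop-orders for the pieces not yet dropped (sum over which currently-grounded one goes next):
  1 to go: {3} 1  {5} 1  {6} 1  {7} 1
  2 to go: {1,3} 1  {2,7} 1  {3,5} 2  {3,6} 2  {3,7} 2  {4,6} 1  {5,6} 2  {5,7} 2  {6,7} 2
  3 to go: {0,2,7} 1  {1,3,5} 3  {1,3,6} 3  {1,3,7} 3  {2,3,7} 3  {2,5,7} 3  {2,6,7} 3  {3,4,6} 3  {3,5,6} 6  {3,5,7} 6  {3,6,7} 6  {4,5,6} 3  {4,6,7} 3  {5,6,7} 6
  4 to go: {0,2,3,7} 4  {0,2,5,7} 4  {0,2,6,7} 4  {1,2,3,7} 6  {1,3,4,6} 6  {1,3,5,6} 12  {1,3,5,7} 12  {1,3,6,7} 12  {2,3,5,7} 12  {2,3,6,7} 12  {2,4,6,7} 6  {2,5,6,7} 12  {3,4,5,6} 12  {3,4,6,7} 12  {3,5,6,7} 24  {4,5,6,7} 12
  5 to go: {0,1,2,3,7} 10  {0,2,3,5,7} 20  {0,2,3,6,7} 20  {0,2,4,6,7} 10  {0,2,5,6,7} 20  {1,2,3,5,7} 30  {1,2,3,6,7} 30  {1,3,4,5,6} 30  {1,3,4,6,7} 30  {1,3,5,6,7} 60  {2,3,4,6,7} 30  {2,3,5,6,7} 60  {2,4,5,6,7} 30  {3,4,5,6,7} 60
  6 to go: {0,1,2,3,5,7} 60  {0,1,2,3,6,7} 60  {0,2,3,4,6,7} 60  {0,2,3,5,6,7} 120  {0,2,4,5,6,7} 60  {1,2,3,4,6,7} 90  {1,2,3,5,6,7} 180  {1,3,4,5,6,7} 180  {2,3,4,5,6,7} 180
  if 0:c drops first: 630 orders
  if 1:e drops first: 420 orders
  if 4:a drops first: 420 orders
  if 5:d drops first: 210 orders
heap linearizations: 1680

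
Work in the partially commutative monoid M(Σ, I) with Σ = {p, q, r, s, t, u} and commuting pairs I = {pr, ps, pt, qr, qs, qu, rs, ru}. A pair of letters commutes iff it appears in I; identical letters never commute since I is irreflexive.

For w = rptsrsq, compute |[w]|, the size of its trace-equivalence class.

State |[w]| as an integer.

drop 0:r onto floor
drop 1:p onto floor
drop 2:t onto {0:r}
drop 3:s onto {2:t}
drop 4:r onto {2:t}
drop 5:s onto {3:s}
drop 6:q onto {1:p, 2:t}
ground layer = {0:r, 1:p}
drop-orders for the pieces not yet dropped (sum over which currently-grounded one goes next):
  1 to go: {4} 1  {5} 1  {6} 1
  2 to go: {1,6} 1  {3,5} 1  {4,5} 2  {4,6} 2  {5,6} 2
  3 to go: {1,4,6} 3  {1,5,6} 3  {3,4,5} 3  {3,5,6} 3  {4,5,6} 6
  4 to go: {1,3,5,6} 6  {1,4,5,6} 12  {3,4,5,6} 12
  5 to go: {1,3,4,5,6} 30  {2,3,4,5,6} 12
  if 0:r drops first: 42 orders
  if 1:p drops first: 12 orders
heap linearizations: 54

54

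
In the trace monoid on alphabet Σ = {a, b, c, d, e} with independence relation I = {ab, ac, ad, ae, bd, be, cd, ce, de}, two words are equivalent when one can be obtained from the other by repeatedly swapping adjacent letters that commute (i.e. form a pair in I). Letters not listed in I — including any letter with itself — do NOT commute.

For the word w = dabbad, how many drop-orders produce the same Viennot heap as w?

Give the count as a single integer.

90

piece 0:d — minimal
piece 1:a — minimal
piece 2:b — minimal
piece 3:b rests on {2:b}
piece 4:a rests on {1:a}
piece 5:d rests on {0:d}
minimal pieces: {0:d, 1:a, 2:b}
ways to finish when only these pieces remain (= sum over removing one remaining piece with nothing left below it):
  1 left: {3}→1  {4}→1  {5}→1
  2 left: {0,5}→1  {1,4}→1  {2,3}→1  {3,4}→2  {3,5}→2  {4,5}→2
  3 left: {0,3,5}→3  {0,4,5}→3  {1,3,4}→3  {1,4,5}→3  {2,3,4}→3  {2,3,5}→3  {3,4,5}→6
  4 left: {0,1,4,5}→6  {0,2,3,5}→6  {0,3,4,5}→12  {1,2,3,4}→6  {1,3,4,5}→12  {2,3,4,5}→12
  placing 0:d first → 30 extensions
  placing 1:a first → 30 extensions
  placing 2:b first → 30 extensions
total linear extensions = 90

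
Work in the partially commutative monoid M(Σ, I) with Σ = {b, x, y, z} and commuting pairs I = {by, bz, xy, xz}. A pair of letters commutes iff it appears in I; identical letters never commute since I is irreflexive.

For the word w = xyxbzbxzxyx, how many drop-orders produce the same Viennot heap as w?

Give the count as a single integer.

#0=x has no predecessor
#1=y has no predecessor
#2=x depends on [0:x]
#3=b depends on [2:x]
#4=z depends on [1:y]
#5=b depends on [3:b]
#6=x depends on [5:b]
#7=z depends on [4:z]
#8=x depends on [6:x]
#9=y depends on [7:z]
#10=x depends on [8:x]
sources: [0:x, 1:y]
N(rest) = Σ N(rest − s) over sources s of rest; N(one piece) = 1:
  size 1 → [9]=1  [10]=1
  size 2 → [7,9]=1  [8,10]=1  [9,10]=2
  size 3 → [4,7,9]=1  [6,8,10]=1  [7,9,10]=3  [8,9,10]=3
  size 4 → [1,4,7,9]=1  [4,7,9,10]=4  [5,6,8,10]=1  [6,8,9,10]=4  [7,8,9,10]=6
  size 5 → [1,4,7,9,10]=5  [3,5,6,8,10]=1  [4,7,8,9,10]=10  [5,6,8,9,10]=5  [6,7,8,9,10]=10
  size 6 → [1,4,7,8,9,10]=15  [2,3,5,6,8,10]=1  [3,5,6,8,9,10]=6  [4,6,7,8,9,10]=20  [5,6,7,8,9,10]=15
  size 7 → [0,2,3,5,6,8,10]=1  [1,4,6,7,8,9,10]=35  [2,3,5,6,8,9,10]=7  [3,5,6,7,8,9,10]=21  [4,5,6,7,8,9,10]=35
  size 8 → [0,2,3,5,6,8,9,10]=8  [1,4,5,6,7,8,9,10]=70  [2,3,5,6,7,8,9,10]=28  [3,4,5,6,7,8,9,10]=56
  size 9 → [0,2,3,5,6,7,8,9,10]=36  [1,3,4,5,6,7,8,9,10]=126  [2,3,4,5,6,7,8,9,10]=84
  first=0(x) contributes 210
  first=1(y) contributes 120
|[w]| = 330

330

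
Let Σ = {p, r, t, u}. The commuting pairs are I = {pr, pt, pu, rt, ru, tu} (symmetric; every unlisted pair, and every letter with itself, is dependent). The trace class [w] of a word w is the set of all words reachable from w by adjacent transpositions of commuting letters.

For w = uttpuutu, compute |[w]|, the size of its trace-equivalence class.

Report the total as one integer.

#0=u has no predecessor
#1=t has no predecessor
#2=t depends on [1:t]
#3=p has no predecessor
#4=u depends on [0:u]
#5=u depends on [4:u]
#6=t depends on [2:t]
#7=u depends on [5:u]
sources: [0:u, 1:t, 3:p]
N(rest) = Σ N(rest − s) over sources s of rest; N(one piece) = 1:
  size 1 → [3]=1  [6]=1  [7]=1
  size 2 → [2,6]=1  [3,6]=2  [3,7]=2  [5,7]=1  [6,7]=2
  size 3 → [1,2,6]=1  [2,3,6]=3  [2,6,7]=3  [3,5,7]=3  [3,6,7]=6  [4,5,7]=1  [5,6,7]=3
  size 4 → [0,4,5,7]=1  [1,2,3,6]=4  [1,2,6,7]=4  [2,3,6,7]=12  [2,5,6,7]=6  [3,4,5,7]=4  [3,5,6,7]=12  [4,5,6,7]=4
  size 5 → [0,3,4,5,7]=5  [0,4,5,6,7]=5  [1,2,3,6,7]=20  [1,2,5,6,7]=10  [2,3,5,6,7]=30  [2,4,5,6,7]=10  [3,4,5,6,7]=20
  size 6 → [0,2,4,5,6,7]=15  [0,3,4,5,6,7]=30  [1,2,3,5,6,7]=60  [1,2,4,5,6,7]=20  [2,3,4,5,6,7]=60
  first=0(u) contributes 140
  first=1(t) contributes 105
  first=3(p) contributes 35
|[w]| = 280

280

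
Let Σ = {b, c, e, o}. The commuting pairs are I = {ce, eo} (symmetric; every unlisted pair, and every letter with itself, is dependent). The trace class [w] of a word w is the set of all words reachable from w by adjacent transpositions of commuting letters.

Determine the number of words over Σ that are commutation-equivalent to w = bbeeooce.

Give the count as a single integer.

0(b) covers ∅
1(b) covers 0:b
2(e) covers 1:b
3(e) covers 2:e
4(o) covers 1:b
5(o) covers 4:o
6(c) covers 5:o
7(e) covers 3:e
floor of heap: 0:b
completions by unplaced set U, small U first (add the entries for U minus each lowest piece of U):
  |U|=1: {6}:1  {7}:1
  |U|=2: {3,7}:1  {5,6}:1  {6,7}:2
  |U|=3: {2,3,7}:1  {3,6,7}:3  {4,5,6}:1  {5,6,7}:3
  |U|=4: {2,3,6,7}:4  {3,5,6,7}:6  {4,5,6,7}:4
  |U|=5: {2,3,5,6,7}:10  {3,4,5,6,7}:10
  |U|=6: {2,3,4,5,6,7}:20
  start at 0(b): 20

20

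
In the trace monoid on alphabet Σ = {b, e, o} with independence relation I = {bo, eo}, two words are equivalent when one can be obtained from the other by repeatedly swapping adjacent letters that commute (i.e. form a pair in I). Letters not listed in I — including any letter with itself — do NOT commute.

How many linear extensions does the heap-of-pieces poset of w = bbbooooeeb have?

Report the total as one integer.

piece 0:b — minimal
piece 1:b rests on {0:b}
piece 2:b rests on {1:b}
piece 3:o — minimal
piece 4:o rests on {3:o}
piece 5:o rests on {4:o}
piece 6:o rests on {5:o}
piece 7:e rests on {2:b}
piece 8:e rests on {7:e}
piece 9:b rests on {8:e}
minimal pieces: {0:b, 3:o}
ways to finish when only these pieces remain (= sum over removing one remaining piece with nothing left below it):
  1 left: {6}→1  {9}→1
  2 left: {5,6}→1  {6,9}→2  {8,9}→1
  3 left: {4,5,6}→1  {5,6,9}→3  {6,8,9}→3  {7,8,9}→1
  4 left: {2,7,8,9}→1  {3,4,5,6}→1  {4,5,6,9}→4  {5,6,8,9}→6  {6,7,8,9}→4
  5 left: {1,2,7,8,9}→1  {2,6,7,8,9}→5  {3,4,5,6,9}→5  {4,5,6,8,9}→10  {5,6,7,8,9}→10
  6 left: {0,1,2,7,8,9}→1  {1,2,6,7,8,9}→6  {2,5,6,7,8,9}→15  {3,4,5,6,8,9}→15  {4,5,6,7,8,9}→20
  7 left: {0,1,2,6,7,8,9}→7  {1,2,5,6,7,8,9}→21  {2,4,5,6,7,8,9}→35  {3,4,5,6,7,8,9}→35
  8 left: {0,1,2,5,6,7,8,9}→28  {1,2,4,5,6,7,8,9}→56  {2,3,4,5,6,7,8,9}→70
  placing 0:b first → 126 extensions
  placing 3:o first → 84 extensions
total linear extensions = 210

210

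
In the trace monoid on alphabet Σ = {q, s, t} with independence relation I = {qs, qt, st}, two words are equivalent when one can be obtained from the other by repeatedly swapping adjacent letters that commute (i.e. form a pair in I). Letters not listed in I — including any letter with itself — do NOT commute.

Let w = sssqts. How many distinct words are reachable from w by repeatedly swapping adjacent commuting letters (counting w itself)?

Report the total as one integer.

#0=s has no predecessor
#1=s depends on [0:s]
#2=s depends on [1:s]
#3=q has no predecessor
#4=t has no predecessor
#5=s depends on [2:s]
sources: [0:s, 3:q, 4:t]
N(rest) = Σ N(rest − s) over sources s of rest; N(one piece) = 1:
  size 1 → [3]=1  [4]=1  [5]=1
  size 2 → [2,5]=1  [3,4]=2  [3,5]=2  [4,5]=2
  size 3 → [1,2,5]=1  [2,3,5]=3  [2,4,5]=3  [3,4,5]=6
  size 4 → [0,1,2,5]=1  [1,2,3,5]=4  [1,2,4,5]=4  [2,3,4,5]=12
  first=0(s) contributes 20
  first=3(q) contributes 5
  first=4(t) contributes 5
|[w]| = 30

30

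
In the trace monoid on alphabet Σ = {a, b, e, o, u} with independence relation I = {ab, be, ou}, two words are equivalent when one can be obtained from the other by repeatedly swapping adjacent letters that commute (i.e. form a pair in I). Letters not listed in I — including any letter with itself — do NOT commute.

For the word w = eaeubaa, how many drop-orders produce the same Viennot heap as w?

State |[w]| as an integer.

0(e) covers ∅
1(a) covers 0:e
2(e) covers 1:a
3(u) covers 2:e
4(b) covers 3:u
5(a) covers 3:u
6(a) covers 5:a
floor of heap: 0:e
completions by unplaced set U, small U first (add the entries for U minus each lowest piece of U):
  |U|=1: {4}:1  {6}:1
  |U|=2: {4,6}:2  {5,6}:1
  |U|=3: {4,5,6}:3
  |U|=4: {3,4,5,6}:3
  |U|=5: {2,3,4,5,6}:3
  start at 0(e): 3

3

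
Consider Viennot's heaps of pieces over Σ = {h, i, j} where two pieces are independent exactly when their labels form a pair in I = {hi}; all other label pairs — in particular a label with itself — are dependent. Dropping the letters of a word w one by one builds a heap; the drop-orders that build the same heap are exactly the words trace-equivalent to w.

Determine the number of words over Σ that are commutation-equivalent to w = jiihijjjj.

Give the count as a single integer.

4

drop 0:j onto floor
drop 1:i onto {0:j}
drop 2:i onto {1:i}
drop 3:h onto {0:j}
drop 4:i onto {2:i}
drop 5:j onto {3:h, 4:i}
drop 6:j onto {5:j}
drop 7:j onto {6:j}
drop 8:j onto {7:j}
ground layer = {0:j}
drop-orders for the pieces not yet dropped (sum over which currently-grounded one goes next):
  1 to go: {8} 1
  2 to go: {7,8} 1
  3 to go: {6,7,8} 1
  4 to go: {5,6,7,8} 1
  5 to go: {3,5,6,7,8} 1  {4,5,6,7,8} 1
  6 to go: {2,4,5,6,7,8} 1  {3,4,5,6,7,8} 2
  7 to go: {1,2,4,5,6,7,8} 1  {2,3,4,5,6,7,8} 3
  if 0:j drops first: 4 orders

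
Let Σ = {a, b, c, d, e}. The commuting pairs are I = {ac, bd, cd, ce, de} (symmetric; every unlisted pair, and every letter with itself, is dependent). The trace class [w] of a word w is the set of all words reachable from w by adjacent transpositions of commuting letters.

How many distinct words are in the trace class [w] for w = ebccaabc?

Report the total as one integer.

6

#0=e has no predecessor
#1=b depends on [0:e]
#2=c depends on [1:b]
#3=c depends on [2:c]
#4=a depends on [1:b]
#5=a depends on [4:a]
#6=b depends on [3:c, 5:a]
#7=c depends on [6:b]
sources: [0:e]
N(rest) = Σ N(rest − s) over sources s of rest; N(one piece) = 1:
  size 1 → [7]=1
  size 2 → [6,7]=1
  size 3 → [3,6,7]=1  [5,6,7]=1
  size 4 → [2,3,6,7]=1  [3,5,6,7]=2  [4,5,6,7]=1
  size 5 → [2,3,5,6,7]=3  [3,4,5,6,7]=3
  size 6 → [2,3,4,5,6,7]=6
  first=0(e) contributes 6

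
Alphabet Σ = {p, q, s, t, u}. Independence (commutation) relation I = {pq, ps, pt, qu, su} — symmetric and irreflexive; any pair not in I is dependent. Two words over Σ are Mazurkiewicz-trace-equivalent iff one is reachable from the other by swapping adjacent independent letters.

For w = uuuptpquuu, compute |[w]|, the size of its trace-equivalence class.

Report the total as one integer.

15

0(u) covers ∅
1(u) covers 0:u
2(u) covers 1:u
3(p) covers 2:u
4(t) covers 2:u
5(p) covers 3:p
6(q) covers 4:t
7(u) covers 4:t, 5:p
8(u) covers 7:u
9(u) covers 8:u
floor of heap: 0:u
completions by unplaced set U, small U first (add the entries for U minus each lowest piece of U):
  |U|=1: {6}:1  {9}:1
  |U|=2: {6,9}:2  {8,9}:1
  |U|=3: {6,8,9}:3  {7,8,9}:1
  |U|=4: {5,7,8,9}:1  {6,7,8,9}:4
  |U|=5: {3,5,7,8,9}:1  {4,6,7,8,9}:4  {5,6,7,8,9}:5
  |U|=6: {3,5,6,7,8,9}:6  {4,5,6,7,8,9}:9
  |U|=7: {3,4,5,6,7,8,9}:15
  |U|=8: {2,3,4,5,6,7,8,9}:15
  start at 0(u): 15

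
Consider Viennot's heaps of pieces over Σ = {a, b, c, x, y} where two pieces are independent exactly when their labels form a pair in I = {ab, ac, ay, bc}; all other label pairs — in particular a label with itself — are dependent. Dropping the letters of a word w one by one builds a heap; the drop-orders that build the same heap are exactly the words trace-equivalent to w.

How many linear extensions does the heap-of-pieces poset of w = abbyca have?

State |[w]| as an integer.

piece 0:a — minimal
piece 1:b — minimal
piece 2:b rests on {1:b}
piece 3:y rests on {2:b}
piece 4:c rests on {3:y}
piece 5:a rests on {0:a}
minimal pieces: {0:a, 1:b}
ways to finish when only these pieces remain (= sum over removing one remaining piece with nothing left below it):
  1 left: {4}→1  {5}→1
  2 left: {0,5}→1  {3,4}→1  {4,5}→2
  3 left: {0,4,5}→3  {2,3,4}→1  {3,4,5}→3
  4 left: {0,3,4,5}→6  {1,2,3,4}→1  {2,3,4,5}→4
  placing 0:a first → 5 extensions
  placing 1:b first → 10 extensions
total linear extensions = 15

15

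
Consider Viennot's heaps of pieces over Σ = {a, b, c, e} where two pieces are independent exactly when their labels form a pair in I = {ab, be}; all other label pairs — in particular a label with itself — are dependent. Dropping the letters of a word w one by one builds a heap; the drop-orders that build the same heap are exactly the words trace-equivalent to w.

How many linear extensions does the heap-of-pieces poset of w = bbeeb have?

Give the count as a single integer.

#0=b has no predecessor
#1=b depends on [0:b]
#2=e has no predecessor
#3=e depends on [2:e]
#4=b depends on [1:b]
sources: [0:b, 2:e]
N(rest) = Σ N(rest − s) over sources s of rest; N(one piece) = 1:
  size 1 → [3]=1  [4]=1
  size 2 → [1,4]=1  [2,3]=1  [3,4]=2
  size 3 → [0,1,4]=1  [1,3,4]=3  [2,3,4]=3
  first=0(b) contributes 6
  first=2(e) contributes 4
|[w]| = 10

10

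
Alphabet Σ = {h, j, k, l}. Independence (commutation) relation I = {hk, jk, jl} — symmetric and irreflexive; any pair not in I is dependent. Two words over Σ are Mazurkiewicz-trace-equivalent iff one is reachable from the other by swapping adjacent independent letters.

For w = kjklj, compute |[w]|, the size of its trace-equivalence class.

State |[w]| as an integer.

10

0(k) covers ∅
1(j) covers ∅
2(k) covers 0:k
3(l) covers 2:k
4(j) covers 1:j
floor of heap: 0:k, 1:j
completions by unplaced set U, small U first (add the entries for U minus each lowest piece of U):
  |U|=1: {3}:1  {4}:1
  |U|=2: {1,4}:1  {2,3}:1  {3,4}:2
  |U|=3: {0,2,3}:1  {1,3,4}:3  {2,3,4}:3
  start at 0(k): 6
  start at 1(j): 4
sum over floor = 10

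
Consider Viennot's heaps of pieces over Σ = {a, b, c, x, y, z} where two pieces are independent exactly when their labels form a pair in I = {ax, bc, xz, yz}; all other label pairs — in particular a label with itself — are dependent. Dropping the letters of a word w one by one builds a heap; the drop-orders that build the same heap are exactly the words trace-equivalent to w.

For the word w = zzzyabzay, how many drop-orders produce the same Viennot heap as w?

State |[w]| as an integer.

drop 0:z onto floor
drop 1:z onto {0:z}
drop 2:z onto {1:z}
drop 3:y onto floor
drop 4:a onto {2:z, 3:y}
drop 5:b onto {4:a}
drop 6:z onto {5:b}
drop 7:a onto {6:z}
drop 8:y onto {7:a}
ground layer = {0:z, 3:y}
drop-orders for the pieces not yet dropped (sum over which currently-grounded one goes next):
  1 to go: {8} 1
  2 to go: {7,8} 1
  3 to go: {6,7,8} 1
  4 to go: {5,6,7,8} 1
  5 to go: {4,5,6,7,8} 1
  6 to go: {2,4,5,6,7,8} 1  {3,4,5,6,7,8} 1
  7 to go: {1,2,4,5,6,7,8} 1  {2,3,4,5,6,7,8} 2
  if 0:z drops first: 3 orders
  if 3:y drops first: 1 orders
heap linearizations: 4

4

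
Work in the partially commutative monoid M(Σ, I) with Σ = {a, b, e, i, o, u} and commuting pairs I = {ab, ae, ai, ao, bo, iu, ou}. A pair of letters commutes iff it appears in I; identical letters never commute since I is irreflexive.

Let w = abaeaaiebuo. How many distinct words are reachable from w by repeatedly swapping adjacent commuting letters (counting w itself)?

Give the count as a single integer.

546

#0=a has no predecessor
#1=b has no predecessor
#2=a depends on [0:a]
#3=e depends on [1:b]
#4=a depends on [2:a]
#5=a depends on [4:a]
#6=i depends on [3:e]
#7=e depends on [6:i]
#8=b depends on [7:e]
#9=u depends on [5:a, 8:b]
#10=o depends on [7:e]
sources: [0:a, 1:b]
N(rest) = Σ N(rest − s) over sources s of rest; N(one piece) = 1:
  size 1 → [9]=1  [10]=1
  size 2 → [5,9]=1  [8,9]=1  [9,10]=2
  size 3 → [4,5,9]=1  [5,8,9]=2  [5,9,10]=3  [8,9,10]=3
  size 4 → [2,4,5,9]=1  [4,5,8,9]=3  [4,5,9,10]=4  [5,8,9,10]=8  [7,8,9,10]=3
  size 5 → [0,2,4,5,9]=1  [2,4,5,8,9]=4  [2,4,5,9,10]=5  [4,5,8,9,10]=15  [5,7,8,9,10]=11  [6,7,8,9,10]=3
  size 6 → [0,2,4,5,8,9]=5  [0,2,4,5,9,10]=6  [2,4,5,8,9,10]=24  [3,6,7,8,9,10]=3  [4,5,7,8,9,10]=26  [5,6,7,8,9,10]=14
  size 7 → [0,2,4,5,8,9,10]=35  [1,3,6,7,8,9,10]=3  [2,4,5,7,8,9,10]=50  [3,5,6,7,8,9,10]=17  [4,5,6,7,8,9,10]=40
  size 8 → [0,2,4,5,7,8,9,10]=85  [1,3,5,6,7,8,9,10]=20  [2,4,5,6,7,8,9,10]=90  [3,4,5,6,7,8,9,10]=57
  size 9 → [0,2,4,5,6,7,8,9,10]=175  [1,3,4,5,6,7,8,9,10]=77  [2,3,4,5,6,7,8,9,10]=147
  first=0(a) contributes 224
  first=1(b) contributes 322
|[w]| = 546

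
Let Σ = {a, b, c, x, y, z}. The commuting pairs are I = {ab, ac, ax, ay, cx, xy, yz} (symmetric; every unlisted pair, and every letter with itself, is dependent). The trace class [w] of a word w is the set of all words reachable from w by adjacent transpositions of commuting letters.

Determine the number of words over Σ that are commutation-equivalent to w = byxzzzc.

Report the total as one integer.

drop 0:b onto floor
drop 1:y onto {0:b}
drop 2:x onto {0:b}
drop 3:z onto {2:x}
drop 4:z onto {3:z}
drop 5:z onto {4:z}
drop 6:c onto {1:y, 5:z}
ground layer = {0:b}
drop-orders for the pieces not yet dropped (sum over which currently-grounded one goes next):
  1 to go: {6} 1
  2 to go: {1,6} 1  {5,6} 1
  3 to go: {1,5,6} 2  {4,5,6} 1
  4 to go: {1,4,5,6} 3  {3,4,5,6} 1
  5 to go: {1,3,4,5,6} 4  {2,3,4,5,6} 1
  if 0:b drops first: 5 orders

5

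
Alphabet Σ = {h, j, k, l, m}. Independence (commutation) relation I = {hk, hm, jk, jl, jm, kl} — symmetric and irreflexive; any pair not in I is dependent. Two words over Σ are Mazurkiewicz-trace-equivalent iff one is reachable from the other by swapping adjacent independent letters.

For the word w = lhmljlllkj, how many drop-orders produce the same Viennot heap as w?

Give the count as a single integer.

piece 0:l — minimal
piece 1:h rests on {0:l}
piece 2:m rests on {0:l}
piece 3:l rests on {1:h, 2:m}
piece 4:j rests on {1:h}
piece 5:l rests on {3:l}
piece 6:l rests on {5:l}
piece 7:l rests on {6:l}
piece 8:k rests on {2:m}
piece 9:j rests on {4:j}
minimal pieces: {0:l}
ways to finish when only these pieces remain (= sum over removing one remaining piece with nothing left below it):
  1 left: {7}→1  {8}→1  {9}→1
  2 left: {4,9}→1  {6,7}→1  {7,8}→2  {7,9}→2  {8,9}→2
  3 left: {4,7,9}→3  {4,8,9}→3  {5,6,7}→1  {6,7,8}→3  {6,7,9}→3  {7,8,9}→6
  4 left: {3,5,6,7}→1  {4,6,7,9}→6  {4,7,8,9}→12  {5,6,7,8}→4  {5,6,7,9}→4  {6,7,8,9}→12
  5 left: {3,5,6,7,8}→5  {3,5,6,7,9}→5  {4,5,6,7,9}→10  {4,6,7,8,9}→30  {5,6,7,8,9}→20
  6 left: {2,3,5,6,7,8}→5  {3,4,5,6,7,9}→15  {3,5,6,7,8,9}→30  {4,5,6,7,8,9}→60
  7 left: {1,3,4,5,6,7,9}→15  {2,3,5,6,7,8,9}→35  {3,4,5,6,7,8,9}→105
  8 left: {1,3,4,5,6,7,8,9}→120  {2,3,4,5,6,7,8,9}→140
  placing 0:l first → 260 extensions

260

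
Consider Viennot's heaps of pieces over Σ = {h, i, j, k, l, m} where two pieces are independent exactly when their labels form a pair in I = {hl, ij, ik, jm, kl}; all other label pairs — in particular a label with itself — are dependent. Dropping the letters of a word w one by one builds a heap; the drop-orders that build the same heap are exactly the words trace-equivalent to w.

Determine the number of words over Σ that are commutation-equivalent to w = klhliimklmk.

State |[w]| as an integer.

piece 0:k — minimal
piece 1:l — minimal
piece 2:h rests on {0:k}
piece 3:l rests on {1:l}
piece 4:i rests on {2:h, 3:l}
piece 5:i rests on {4:i}
piece 6:m rests on {5:i}
piece 7:k rests on {6:m}
piece 8:l rests on {6:m}
piece 9:m rests on {7:k, 8:l}
piece 10:k rests on {9:m}
minimal pieces: {0:k, 1:l}
ways to finish when only these pieces remain (= sum over removing one remaining piece with nothing left below it):
  1 left: {10}→1
  2 left: {9,10}→1
  3 left: {7,9,10}→1  {8,9,10}→1
  4 left: {7,8,9,10}→2
  5 left: {6,7,8,9,10}→2
  6 left: {5,6,7,8,9,10}→2
  7 left: {4,5,6,7,8,9,10}→2
  8 left: {2,4,5,6,7,8,9,10}→2  {3,4,5,6,7,8,9,10}→2
  9 left: {0,2,4,5,6,7,8,9,10}→2  {1,3,4,5,6,7,8,9,10}→2  {2,3,4,5,6,7,8,9,10}→4
  placing 0:k first → 6 extensions
  placing 1:l first → 6 extensions
total linear extensions = 12

12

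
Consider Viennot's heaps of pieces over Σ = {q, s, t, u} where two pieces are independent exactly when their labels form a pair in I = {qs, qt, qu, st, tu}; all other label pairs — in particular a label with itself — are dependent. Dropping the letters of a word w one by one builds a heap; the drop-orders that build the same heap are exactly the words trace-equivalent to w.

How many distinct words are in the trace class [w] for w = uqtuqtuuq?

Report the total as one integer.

piece 0:u — minimal
piece 1:q — minimal
piece 2:t — minimal
piece 3:u rests on {0:u}
piece 4:q rests on {1:q}
piece 5:t rests on {2:t}
piece 6:u rests on {3:u}
piece 7:u rests on {6:u}
piece 8:q rests on {4:q}
minimal pieces: {0:u, 1:q, 2:t}
ways to finish when only these pieces remain (= sum over removing one remaining piece with nothing left below it):
  1 left: {5}→1  {7}→1  {8}→1
  2 left: {2,5}→1  {4,8}→1  {5,7}→2  {5,8}→2  {6,7}→1  {7,8}→2
  3 left: {1,4,8}→1  {2,5,7}→3  {2,5,8}→3  {3,6,7}→1  {4,5,8}→3  {4,7,8}→3  {5,6,7}→3  {5,7,8}→6  {6,7,8}→3
  4 left: {0,3,6,7}→1  {1,4,5,8}→4  {1,4,7,8}→4  {2,4,5,8}→6  {2,5,6,7}→6  {2,5,7,8}→12  {3,5,6,7}→4  {3,6,7,8}→4  {4,5,7,8}→12  {4,6,7,8}→6  {5,6,7,8}→12
  5 left: {0,3,5,6,7}→5  {0,3,6,7,8}→5  {1,2,4,5,8}→10  {1,4,5,7,8}→20  {1,4,6,7,8}→10  {2,3,5,6,7}→10  {2,4,5,7,8}→30  {2,5,6,7,8}→30  {3,4,6,7,8}→10  {3,5,6,7,8}→20  {4,5,6,7,8}→30
  6 left: {0,2,3,5,6,7}→15  {0,3,4,6,7,8}→15  {0,3,5,6,7,8}→30  {1,2,4,5,7,8}→60  {1,3,4,6,7,8}→20  {1,4,5,6,7,8}→60  {2,3,5,6,7,8}→60  {2,4,5,6,7,8}→90  {3,4,5,6,7,8}→60
  7 left: {0,1,3,4,6,7,8}→35  {0,2,3,5,6,7,8}→105  {0,3,4,5,6,7,8}→105  {1,2,4,5,6,7,8}→210  {1,3,4,5,6,7,8}→140  {2,3,4,5,6,7,8}→210
  placing 0:u first → 560 extensions
  placing 1:q first → 420 extensions
  placing 2:t first → 280 extensions
total linear extensions = 1260

1260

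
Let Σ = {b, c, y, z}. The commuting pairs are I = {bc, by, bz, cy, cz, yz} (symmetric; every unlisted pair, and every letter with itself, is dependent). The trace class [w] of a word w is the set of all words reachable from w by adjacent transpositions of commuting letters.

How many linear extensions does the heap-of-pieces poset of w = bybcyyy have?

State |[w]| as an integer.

105

drop 0:b onto floor
drop 1:y onto floor
drop 2:b onto {0:b}
drop 3:c onto floor
drop 4:y onto {1:y}
drop 5:y onto {4:y}
drop 6:y onto {5:y}
ground layer = {0:b, 1:y, 3:c}
drop-orders for the pieces not yet dropped (sum over which currently-grounded one goes next):
  1 to go: {2} 1  {3} 1  {6} 1
  2 to go: {0,2} 1  {2,3} 2  {2,6} 2  {3,6} 2  {5,6} 1
  3 to go: {0,2,3} 3  {0,2,6} 3  {2,3,6} 6  {2,5,6} 3  {3,5,6} 3  {4,5,6} 1
  4 to go: {0,2,3,6} 12  {0,2,5,6} 6  {1,4,5,6} 1  {2,3,5,6} 12  {2,4,5,6} 4  {3,4,5,6} 4
  5 to go: {0,2,3,5,6} 30  {0,2,4,5,6} 10  {1,2,4,5,6} 5  {1,3,4,5,6} 5  {2,3,4,5,6} 20
  if 0:b drops first: 30 orders
  if 1:y drops first: 60 orders
  if 3:c drops first: 15 orders
heap linearizations: 105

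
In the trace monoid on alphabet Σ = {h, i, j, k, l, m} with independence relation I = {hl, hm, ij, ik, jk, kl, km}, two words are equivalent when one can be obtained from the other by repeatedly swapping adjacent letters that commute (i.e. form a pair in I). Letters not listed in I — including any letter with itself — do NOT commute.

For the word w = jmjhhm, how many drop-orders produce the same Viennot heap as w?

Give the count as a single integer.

3

piece 0:j — minimal
piece 1:m rests on {0:j}
piece 2:j rests on {1:m}
piece 3:h rests on {2:j}
piece 4:h rests on {3:h}
piece 5:m rests on {2:j}
minimal pieces: {0:j}
ways to finish when only these pieces remain (= sum over removing one remaining piece with nothing left below it):
  1 left: {4}→1  {5}→1
  2 left: {3,4}→1  {4,5}→2
  3 left: {3,4,5}→3
  4 left: {2,3,4,5}→3
  placing 0:j first → 3 extensions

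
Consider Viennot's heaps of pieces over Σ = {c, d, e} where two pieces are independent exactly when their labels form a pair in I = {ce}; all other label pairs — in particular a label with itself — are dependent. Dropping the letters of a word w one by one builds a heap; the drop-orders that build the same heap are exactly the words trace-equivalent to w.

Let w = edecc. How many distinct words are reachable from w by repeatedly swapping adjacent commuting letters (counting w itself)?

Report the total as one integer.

0(e) covers ∅
1(d) covers 0:e
2(e) covers 1:d
3(c) covers 1:d
4(c) covers 3:c
floor of heap: 0:e
completions by unplaced set U, small U first (add the entries for U minus each lowest piece of U):
  |U|=1: {2}:1  {4}:1
  |U|=2: {2,4}:2  {3,4}:1
  |U|=3: {2,3,4}:3
  start at 0(e): 3

3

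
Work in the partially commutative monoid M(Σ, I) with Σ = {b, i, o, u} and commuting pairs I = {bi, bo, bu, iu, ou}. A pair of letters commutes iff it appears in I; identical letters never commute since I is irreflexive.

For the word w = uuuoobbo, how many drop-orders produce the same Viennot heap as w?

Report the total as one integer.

560

piece 0:u — minimal
piece 1:u rests on {0:u}
piece 2:u rests on {1:u}
piece 3:o — minimal
piece 4:o rests on {3:o}
piece 5:b — minimal
piece 6:b rests on {5:b}
piece 7:o rests on {4:o}
minimal pieces: {0:u, 3:o, 5:b}
ways to finish when only these pieces remain (= sum over removing one remaining piece with nothing left below it):
  1 left: {2}→1  {6}→1  {7}→1
  2 left: {1,2}→1  {2,6}→2  {2,7}→2  {4,7}→1  {5,6}→1  {6,7}→2
  3 left: {0,1,2}→1  {1,2,6}→3  {1,2,7}→3  {2,4,7}→3  {2,5,6}→3  {2,6,7}→6  {3,4,7}→1  {4,6,7}→3  {5,6,7}→3
  4 left: {0,1,2,6}→4  {0,1,2,7}→4  {1,2,4,7}→6  {1,2,5,6}→6  {1,2,6,7}→12  {2,3,4,7}→4  {2,4,6,7}→12  {2,5,6,7}→12  {3,4,6,7}→4  {4,5,6,7}→6
  5 left: {0,1,2,4,7}→10  {0,1,2,5,6}→10  {0,1,2,6,7}→20  {1,2,3,4,7}→10  {1,2,4,6,7}→30  {1,2,5,6,7}→30  {2,3,4,6,7}→20  {2,4,5,6,7}→30  {3,4,5,6,7}→10
  6 left: {0,1,2,3,4,7}→20  {0,1,2,4,6,7}→60  {0,1,2,5,6,7}→60  {1,2,3,4,6,7}→60  {1,2,4,5,6,7}→90  {2,3,4,5,6,7}→60
  placing 0:u first → 210 extensions
  placing 3:o first → 210 extensions
  placing 5:b first → 140 extensions
total linear extensions = 560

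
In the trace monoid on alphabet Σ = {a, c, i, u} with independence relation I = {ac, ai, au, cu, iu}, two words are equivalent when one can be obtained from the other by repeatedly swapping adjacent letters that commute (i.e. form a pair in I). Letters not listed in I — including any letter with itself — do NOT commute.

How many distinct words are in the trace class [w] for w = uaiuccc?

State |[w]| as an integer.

0(u) covers ∅
1(a) covers ∅
2(i) covers ∅
3(u) covers 0:u
4(c) covers 2:i
5(c) covers 4:c
6(c) covers 5:c
floor of heap: 0:u, 1:a, 2:i
completions by unplaced set U, small U first (add the entries for U minus each lowest piece of U):
  |U|=1: {1}:1  {3}:1  {6}:1
  |U|=2: {0,3}:1  {1,3}:2  {1,6}:2  {3,6}:2  {5,6}:1
  |U|=3: {0,1,3}:3  {0,3,6}:3  {1,3,6}:6  {1,5,6}:3  {3,5,6}:3  {4,5,6}:1
  |U|=4: {0,1,3,6}:12  {0,3,5,6}:6  {1,3,5,6}:12  {1,4,5,6}:4  {2,4,5,6}:1  {3,4,5,6}:4
  |U|=5: {0,1,3,5,6}:30  {0,3,4,5,6}:10  {1,2,4,5,6}:5  {1,3,4,5,6}:20  {2,3,4,5,6}:5
  start at 0(u): 30
  start at 1(a): 15
  start at 2(i): 60
sum over floor = 105

105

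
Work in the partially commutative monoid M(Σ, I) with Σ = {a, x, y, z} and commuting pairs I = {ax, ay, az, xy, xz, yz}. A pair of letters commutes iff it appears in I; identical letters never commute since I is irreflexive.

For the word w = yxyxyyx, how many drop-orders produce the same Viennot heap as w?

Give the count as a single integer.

35

#0=y has no predecessor
#1=x has no predecessor
#2=y depends on [0:y]
#3=x depends on [1:x]
#4=y depends on [2:y]
#5=y depends on [4:y]
#6=x depends on [3:x]
sources: [0:y, 1:x]
N(rest) = Σ N(rest − s) over sources s of rest; N(one piece) = 1:
  size 1 → [5]=1  [6]=1
  size 2 → [3,6]=1  [4,5]=1  [5,6]=2
  size 3 → [1,3,6]=1  [2,4,5]=1  [3,5,6]=3  [4,5,6]=3
  size 4 → [0,2,4,5]=1  [1,3,5,6]=4  [2,4,5,6]=4  [3,4,5,6]=6
  size 5 → [0,2,4,5,6]=5  [1,3,4,5,6]=10  [2,3,4,5,6]=10
  first=0(y) contributes 20
  first=1(x) contributes 15
|[w]| = 35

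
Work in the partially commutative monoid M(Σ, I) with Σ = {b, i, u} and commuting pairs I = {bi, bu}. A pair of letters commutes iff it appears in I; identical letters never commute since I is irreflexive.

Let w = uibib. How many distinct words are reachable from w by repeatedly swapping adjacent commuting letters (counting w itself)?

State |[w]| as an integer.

10

0(u) covers ∅
1(i) covers 0:u
2(b) covers ∅
3(i) covers 1:i
4(b) covers 2:b
floor of heap: 0:u, 2:b
completions by unplaced set U, small U first (add the entries for U minus each lowest piece of U):
  |U|=1: {3}:1  {4}:1
  |U|=2: {1,3}:1  {2,4}:1  {3,4}:2
  |U|=3: {0,1,3}:1  {1,3,4}:3  {2,3,4}:3
  start at 0(u): 6
  start at 2(b): 4
sum over floor = 10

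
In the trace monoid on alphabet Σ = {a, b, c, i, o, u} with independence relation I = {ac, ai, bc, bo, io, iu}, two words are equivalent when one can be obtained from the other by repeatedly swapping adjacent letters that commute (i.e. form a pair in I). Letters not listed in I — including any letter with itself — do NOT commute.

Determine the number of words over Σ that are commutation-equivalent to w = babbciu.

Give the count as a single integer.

#0=b has no predecessor
#1=a depends on [0:b]
#2=b depends on [1:a]
#3=b depends on [2:b]
#4=c has no predecessor
#5=i depends on [3:b, 4:c]
#6=u depends on [3:b, 4:c]
sources: [0:b, 4:c]
N(rest) = Σ N(rest − s) over sources s of rest; N(one piece) = 1:
  size 1 → [5]=1  [6]=1
  size 2 → [5,6]=2
  size 3 → [3,5,6]=2  [4,5,6]=2
  size 4 → [2,3,5,6]=2  [3,4,5,6]=4
  size 5 → [1,2,3,5,6]=2  [2,3,4,5,6]=6
  first=0(b) contributes 8
  first=4(c) contributes 2
|[w]| = 10

10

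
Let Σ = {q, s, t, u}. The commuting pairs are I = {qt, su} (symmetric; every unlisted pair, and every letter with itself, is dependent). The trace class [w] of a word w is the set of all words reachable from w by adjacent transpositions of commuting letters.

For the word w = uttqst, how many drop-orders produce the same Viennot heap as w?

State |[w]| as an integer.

0(u) covers ∅
1(t) covers 0:u
2(t) covers 1:t
3(q) covers 0:u
4(s) covers 2:t, 3:q
5(t) covers 4:s
floor of heap: 0:u
completions by unplaced set U, small U first (add the entries for U minus each lowest piece of U):
  |U|=1: {5}:1
  |U|=2: {4,5}:1
  |U|=3: {2,4,5}:1  {3,4,5}:1
  |U|=4: {1,2,4,5}:1  {2,3,4,5}:2
  start at 0(u): 3

3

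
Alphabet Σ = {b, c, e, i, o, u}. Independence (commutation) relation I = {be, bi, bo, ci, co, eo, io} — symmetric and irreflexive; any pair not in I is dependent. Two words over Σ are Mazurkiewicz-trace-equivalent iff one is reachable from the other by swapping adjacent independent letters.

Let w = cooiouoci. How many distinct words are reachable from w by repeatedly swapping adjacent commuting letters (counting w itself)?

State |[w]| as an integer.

drop 0:c onto floor
drop 1:o onto floor
drop 2:o onto {1:o}
drop 3:i onto floor
drop 4:o onto {2:o}
drop 5:u onto {0:c, 3:i, 4:o}
drop 6:o onto {5:u}
drop 7:c onto {5:u}
drop 8:i onto {5:u}
ground layer = {0:c, 1:o, 3:i}
drop-orders for the pieces not yet dropped (sum over which currently-grounded one goes next):
  1 to go: {6} 1  {7} 1  {8} 1
  2 to go: {6,7} 2  {6,8} 2  {7,8} 2
  3 to go: {6,7,8} 6
  4 to go: {5,6,7,8} 6
  5 to go: {0,5,6,7,8} 6  {3,5,6,7,8} 6  {4,5,6,7,8} 6
  6 to go: {0,3,5,6,7,8} 12  {0,4,5,6,7,8} 12  {2,4,5,6,7,8} 6  {3,4,5,6,7,8} 12
  7 to go: {0,2,4,5,6,7,8} 18  {0,3,4,5,6,7,8} 36  {1,2,4,5,6,7,8} 6  {2,3,4,5,6,7,8} 18
  if 0:c drops first: 24 orders
  if 1:o drops first: 72 orders
  if 3:i drops first: 24 orders
heap linearizations: 120

120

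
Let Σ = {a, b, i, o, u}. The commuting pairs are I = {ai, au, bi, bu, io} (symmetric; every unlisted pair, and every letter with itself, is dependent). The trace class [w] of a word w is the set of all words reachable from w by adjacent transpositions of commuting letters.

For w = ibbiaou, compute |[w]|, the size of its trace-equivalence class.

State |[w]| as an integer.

15

0(i) covers ∅
1(b) covers ∅
2(b) covers 1:b
3(i) covers 0:i
4(a) covers 2:b
5(o) covers 4:a
6(u) covers 3:i, 5:o
floor of heap: 0:i, 1:b
completions by unplaced set U, small U first (add the entries for U minus each lowest piece of U):
  |U|=1: {6}:1
  |U|=2: {3,6}:1  {5,6}:1
  |U|=3: {0,3,6}:1  {3,5,6}:2  {4,5,6}:1
  |U|=4: {0,3,5,6}:3  {2,4,5,6}:1  {3,4,5,6}:3
  |U|=5: {0,3,4,5,6}:6  {1,2,4,5,6}:1  {2,3,4,5,6}:4
  start at 0(i): 5
  start at 1(b): 10
sum over floor = 15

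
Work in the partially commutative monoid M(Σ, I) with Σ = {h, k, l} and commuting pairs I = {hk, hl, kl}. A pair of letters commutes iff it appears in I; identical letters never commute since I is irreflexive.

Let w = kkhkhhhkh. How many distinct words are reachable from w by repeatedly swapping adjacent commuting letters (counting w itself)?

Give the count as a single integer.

drop 0:k onto floor
drop 1:k onto {0:k}
drop 2:h onto floor
drop 3:k onto {1:k}
drop 4:h onto {2:h}
drop 5:h onto {4:h}
drop 6:h onto {5:h}
drop 7:k onto {3:k}
drop 8:h onto {6:h}
ground layer = {0:k, 2:h}
drop-orders for the pieces not yet dropped (sum over which currently-grounded one goes next):
  1 to go: {7} 1  {8} 1
  2 to go: {3,7} 1  {6,8} 1  {7,8} 2
  3 to go: {1,3,7} 1  {3,7,8} 3  {5,6,8} 1  {6,7,8} 3
  4 to go: {0,1,3,7} 1  {1,3,7,8} 4  {3,6,7,8} 6  {4,5,6,8} 1  {5,6,7,8} 4
  5 to go: {0,1,3,7,8} 5  {1,3,6,7,8} 10  {2,4,5,6,8} 1  {3,5,6,7,8} 10  {4,5,6,7,8} 5
  6 to go: {0,1,3,6,7,8} 15  {1,3,5,6,7,8} 20  {2,4,5,6,7,8} 6  {3,4,5,6,7,8} 15
  7 to go: {0,1,3,5,6,7,8} 35  {1,3,4,5,6,7,8} 35  {2,3,4,5,6,7,8} 21
  if 0:k drops first: 56 orders
  if 2:h drops first: 70 orders
heap linearizations: 126

126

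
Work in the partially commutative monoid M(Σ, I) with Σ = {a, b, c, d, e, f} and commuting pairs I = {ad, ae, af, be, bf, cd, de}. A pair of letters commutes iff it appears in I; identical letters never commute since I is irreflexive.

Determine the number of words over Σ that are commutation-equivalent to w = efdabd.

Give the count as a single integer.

0(e) covers ∅
1(f) covers 0:e
2(d) covers 1:f
3(a) covers ∅
4(b) covers 2:d, 3:a
5(d) covers 4:b
floor of heap: 0:e, 3:a
completions by unplaced set U, small U first (add the entries for U minus each lowest piece of U):
  |U|=1: {5}:1
  |U|=2: {4,5}:1
  |U|=3: {2,4,5}:1  {3,4,5}:1
  |U|=4: {1,2,4,5}:1  {2,3,4,5}:2
  start at 0(e): 3
  start at 3(a): 1
sum over floor = 4

4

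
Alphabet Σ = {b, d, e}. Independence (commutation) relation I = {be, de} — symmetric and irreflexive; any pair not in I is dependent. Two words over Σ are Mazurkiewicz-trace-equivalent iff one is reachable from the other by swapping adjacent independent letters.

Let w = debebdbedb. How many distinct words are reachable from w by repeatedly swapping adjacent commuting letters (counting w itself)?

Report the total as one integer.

piece 0:d — minimal
piece 1:e — minimal
piece 2:b rests on {0:d}
piece 3:e rests on {1:e}
piece 4:b rests on {2:b}
piece 5:d rests on {4:b}
piece 6:b rests on {5:d}
piece 7:e rests on {3:e}
piece 8:d rests on {6:b}
piece 9:b rests on {8:d}
minimal pieces: {0:d, 1:e}
ways to finish when only these pieces remain (= sum over removing one remaining piece with nothing left below it):
  1 left: {7}→1  {9}→1
  2 left: {3,7}→1  {7,9}→2  {8,9}→1
  3 left: {1,3,7}→1  {3,7,9}→3  {6,8,9}→1  {7,8,9}→3
  4 left: {1,3,7,9}→4  {3,7,8,9}→6  {5,6,8,9}→1  {6,7,8,9}→4
  5 left: {1,3,7,8,9}→10  {3,6,7,8,9}→10  {4,5,6,8,9}→1  {5,6,7,8,9}→5
  6 left: {1,3,6,7,8,9}→20  {2,4,5,6,8,9}→1  {3,5,6,7,8,9}→15  {4,5,6,7,8,9}→6
  7 left: {0,2,4,5,6,8,9}→1  {1,3,5,6,7,8,9}→35  {2,4,5,6,7,8,9}→7  {3,4,5,6,7,8,9}→21
  8 left: {0,2,4,5,6,7,8,9}→8  {1,3,4,5,6,7,8,9}→56  {2,3,4,5,6,7,8,9}→28
  placing 0:d first → 84 extensions
  placing 1:e first → 36 extensions
total linear extensions = 120

120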